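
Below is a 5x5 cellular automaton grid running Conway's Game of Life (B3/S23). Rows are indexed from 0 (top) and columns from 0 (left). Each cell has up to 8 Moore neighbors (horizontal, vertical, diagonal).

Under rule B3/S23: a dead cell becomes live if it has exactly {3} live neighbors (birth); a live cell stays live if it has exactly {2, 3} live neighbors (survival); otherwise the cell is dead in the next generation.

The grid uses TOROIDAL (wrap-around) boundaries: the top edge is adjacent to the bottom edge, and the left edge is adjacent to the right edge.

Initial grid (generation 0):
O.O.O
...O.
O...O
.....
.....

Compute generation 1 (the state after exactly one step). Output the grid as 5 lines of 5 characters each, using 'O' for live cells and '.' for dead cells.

Answer: ...OO
.O.O.
....O
.....
.....

Derivation:
Simulating step by step:
Generation 0 (given above): 6 live cells
Generation 1: 5 live cells
(generation 1 grid is the final answer)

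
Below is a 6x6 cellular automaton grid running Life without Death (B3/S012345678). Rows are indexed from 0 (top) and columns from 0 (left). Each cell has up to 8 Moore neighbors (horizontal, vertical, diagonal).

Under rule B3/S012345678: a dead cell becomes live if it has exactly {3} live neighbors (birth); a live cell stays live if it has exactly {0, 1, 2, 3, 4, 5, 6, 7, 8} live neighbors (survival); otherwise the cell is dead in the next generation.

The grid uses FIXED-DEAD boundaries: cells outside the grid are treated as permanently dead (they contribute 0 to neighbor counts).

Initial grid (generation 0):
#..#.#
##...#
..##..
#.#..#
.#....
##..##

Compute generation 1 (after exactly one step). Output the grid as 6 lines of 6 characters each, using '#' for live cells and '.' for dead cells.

Answer: ##.###
##.#.#
#.###.
#.##.#
.##.##
##..##

Derivation:
Simulating step by step:
Generation 0 (given above): 16 live cells
Generation 1: 25 live cells
(generation 1 grid is the final answer)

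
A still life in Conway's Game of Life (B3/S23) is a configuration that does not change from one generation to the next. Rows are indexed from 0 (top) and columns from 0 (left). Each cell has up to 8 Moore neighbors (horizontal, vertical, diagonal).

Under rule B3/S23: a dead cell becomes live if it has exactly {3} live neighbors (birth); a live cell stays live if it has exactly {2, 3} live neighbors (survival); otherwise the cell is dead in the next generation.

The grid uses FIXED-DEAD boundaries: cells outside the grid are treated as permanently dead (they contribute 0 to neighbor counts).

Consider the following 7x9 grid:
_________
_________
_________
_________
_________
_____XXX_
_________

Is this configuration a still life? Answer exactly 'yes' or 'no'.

Answer: no

Derivation:
Compute generation 1 and compare to generation 0 (given above):
Generation 1:
_________
_________
_________
_________
______X__
______X__
______X__
Cell (4,6) differs: gen0=0 vs gen1=1 -> NOT a still life.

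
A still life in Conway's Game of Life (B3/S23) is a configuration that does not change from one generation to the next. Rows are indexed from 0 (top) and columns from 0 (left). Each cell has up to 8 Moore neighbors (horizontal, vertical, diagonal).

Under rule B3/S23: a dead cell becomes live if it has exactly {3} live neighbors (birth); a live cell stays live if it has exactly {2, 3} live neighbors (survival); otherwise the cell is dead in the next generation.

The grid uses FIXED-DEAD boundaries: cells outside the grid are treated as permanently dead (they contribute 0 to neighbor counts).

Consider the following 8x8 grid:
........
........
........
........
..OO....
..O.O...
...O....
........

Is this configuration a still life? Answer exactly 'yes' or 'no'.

Compute generation 1 and compare to generation 0 (given above):
Generation 1:
........
........
........
........
..OO....
..O.O...
...O....
........
The grids are IDENTICAL -> still life.

Answer: yes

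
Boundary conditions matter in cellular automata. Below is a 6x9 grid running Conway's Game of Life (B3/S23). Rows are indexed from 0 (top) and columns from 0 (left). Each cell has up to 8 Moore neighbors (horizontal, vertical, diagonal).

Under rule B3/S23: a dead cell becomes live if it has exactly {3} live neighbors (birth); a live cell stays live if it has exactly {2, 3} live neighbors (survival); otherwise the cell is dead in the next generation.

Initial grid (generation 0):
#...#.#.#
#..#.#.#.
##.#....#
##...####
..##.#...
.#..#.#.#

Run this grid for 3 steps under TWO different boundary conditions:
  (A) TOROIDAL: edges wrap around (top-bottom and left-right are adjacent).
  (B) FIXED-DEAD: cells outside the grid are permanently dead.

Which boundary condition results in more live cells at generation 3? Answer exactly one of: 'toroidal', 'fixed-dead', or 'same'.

Answer: toroidal

Derivation:
Under TOROIDAL boundary, generation 3:
#..#.....
...#.....
.#....#..
.#.##....
##.####..
..#.....#
Population = 16

Under FIXED-DEAD boundary, generation 3:
...##....
.........
.#.....#.
.#.##..#.
....##.#.
.........
Population = 11

Comparison: toroidal=16, fixed-dead=11 -> toroidal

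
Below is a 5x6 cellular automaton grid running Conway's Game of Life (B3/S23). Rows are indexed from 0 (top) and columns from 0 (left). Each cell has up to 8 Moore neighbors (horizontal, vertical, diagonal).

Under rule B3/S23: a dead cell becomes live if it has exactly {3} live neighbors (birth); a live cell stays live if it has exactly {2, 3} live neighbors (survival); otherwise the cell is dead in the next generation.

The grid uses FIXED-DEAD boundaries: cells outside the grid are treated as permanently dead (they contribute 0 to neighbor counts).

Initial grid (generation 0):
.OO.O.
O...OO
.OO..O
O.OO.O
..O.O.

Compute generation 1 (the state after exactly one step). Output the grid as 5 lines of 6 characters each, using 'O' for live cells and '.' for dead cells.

Simulating step by step:
Generation 0 (given above): 15 live cells
Generation 1: 14 live cells
(generation 1 grid is the final answer)

Answer: .O.OOO
O...OO
O.O..O
.....O
.OO.O.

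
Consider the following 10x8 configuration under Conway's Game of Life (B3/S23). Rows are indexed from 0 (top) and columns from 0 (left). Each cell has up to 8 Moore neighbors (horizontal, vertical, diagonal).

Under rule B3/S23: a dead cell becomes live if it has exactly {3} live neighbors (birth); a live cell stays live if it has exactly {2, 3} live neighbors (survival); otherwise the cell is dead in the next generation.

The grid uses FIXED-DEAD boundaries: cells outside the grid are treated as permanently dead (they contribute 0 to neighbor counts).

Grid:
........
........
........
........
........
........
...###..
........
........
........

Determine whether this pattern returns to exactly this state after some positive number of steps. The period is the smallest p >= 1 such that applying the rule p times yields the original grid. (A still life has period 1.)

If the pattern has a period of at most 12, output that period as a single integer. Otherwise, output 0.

Simulating and comparing each generation to the original:
Gen 0 (original, given above): 3 live cells
Gen 1: 3 live cells, differs from original
Gen 2: 3 live cells, MATCHES original -> period = 2

Answer: 2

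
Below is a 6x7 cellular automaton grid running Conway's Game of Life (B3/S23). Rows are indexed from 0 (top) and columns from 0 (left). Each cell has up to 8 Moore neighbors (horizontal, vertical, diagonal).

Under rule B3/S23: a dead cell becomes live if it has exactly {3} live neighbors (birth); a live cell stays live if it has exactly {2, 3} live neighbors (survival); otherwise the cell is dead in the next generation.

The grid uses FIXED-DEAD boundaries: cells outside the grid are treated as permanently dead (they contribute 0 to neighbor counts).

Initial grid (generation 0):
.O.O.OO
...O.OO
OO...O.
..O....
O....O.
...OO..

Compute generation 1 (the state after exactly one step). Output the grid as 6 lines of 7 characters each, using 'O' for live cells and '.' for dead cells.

Answer: ..O..OO
OO.....
.OO.OOO
O......
...OO..
....O..

Derivation:
Simulating step by step:
Generation 0 (given above): 15 live cells
Generation 1: 14 live cells
(generation 1 grid is the final answer)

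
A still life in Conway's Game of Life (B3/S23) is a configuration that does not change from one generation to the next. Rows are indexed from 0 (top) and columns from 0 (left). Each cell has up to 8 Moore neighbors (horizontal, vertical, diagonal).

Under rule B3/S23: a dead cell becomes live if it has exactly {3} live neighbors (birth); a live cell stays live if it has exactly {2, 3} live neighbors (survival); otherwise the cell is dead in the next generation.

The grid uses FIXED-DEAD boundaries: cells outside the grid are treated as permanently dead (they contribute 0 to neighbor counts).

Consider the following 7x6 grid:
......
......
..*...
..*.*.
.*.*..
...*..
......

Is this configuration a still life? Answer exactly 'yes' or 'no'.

Compute generation 1 and compare to generation 0 (given above):
Generation 1:
......
......
...*..
.**...
...**.
..*...
......
Cell (2,2) differs: gen0=1 vs gen1=0 -> NOT a still life.

Answer: no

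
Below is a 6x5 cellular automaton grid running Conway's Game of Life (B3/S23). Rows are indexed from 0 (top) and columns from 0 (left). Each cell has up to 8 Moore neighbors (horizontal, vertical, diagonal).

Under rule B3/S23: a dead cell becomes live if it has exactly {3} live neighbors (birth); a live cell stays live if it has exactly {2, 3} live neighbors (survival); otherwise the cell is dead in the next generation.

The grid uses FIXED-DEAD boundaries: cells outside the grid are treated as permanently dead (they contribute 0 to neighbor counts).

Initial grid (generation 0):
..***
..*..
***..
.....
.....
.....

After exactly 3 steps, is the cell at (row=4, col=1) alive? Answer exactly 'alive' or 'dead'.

Answer: dead

Derivation:
Simulating step by step:
Generation 0 (given above): 7 live cells
Generation 1: 5 live cells
..**.
.....
.**..
.*...
.....
.....
Generation 2: 6 live cells
.....
.*.*.
.**..
.**..
.....
.....
Generation 3: 5 live cells
.....
.*...
*..*.
.**..
.....
.....

Cell (4,1) at generation 3: 0 -> dead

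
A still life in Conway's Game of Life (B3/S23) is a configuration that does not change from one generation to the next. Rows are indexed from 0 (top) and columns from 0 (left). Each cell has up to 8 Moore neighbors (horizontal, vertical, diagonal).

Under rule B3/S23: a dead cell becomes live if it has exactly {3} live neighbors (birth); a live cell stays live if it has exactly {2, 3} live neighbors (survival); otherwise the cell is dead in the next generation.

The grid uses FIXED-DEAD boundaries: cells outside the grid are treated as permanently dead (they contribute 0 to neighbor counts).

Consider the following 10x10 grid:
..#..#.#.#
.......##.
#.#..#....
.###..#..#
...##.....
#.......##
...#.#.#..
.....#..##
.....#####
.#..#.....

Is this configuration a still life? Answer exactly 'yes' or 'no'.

Answer: no

Derivation:
Compute generation 1 and compare to generation 0 (given above):
Generation 1:
......##..
.#.....##.
..##..###.
.#...#....
.#.##...##
...#....#.
....#.##..
.....#...#
....####.#
.....####.
Cell (0,2) differs: gen0=1 vs gen1=0 -> NOT a still life.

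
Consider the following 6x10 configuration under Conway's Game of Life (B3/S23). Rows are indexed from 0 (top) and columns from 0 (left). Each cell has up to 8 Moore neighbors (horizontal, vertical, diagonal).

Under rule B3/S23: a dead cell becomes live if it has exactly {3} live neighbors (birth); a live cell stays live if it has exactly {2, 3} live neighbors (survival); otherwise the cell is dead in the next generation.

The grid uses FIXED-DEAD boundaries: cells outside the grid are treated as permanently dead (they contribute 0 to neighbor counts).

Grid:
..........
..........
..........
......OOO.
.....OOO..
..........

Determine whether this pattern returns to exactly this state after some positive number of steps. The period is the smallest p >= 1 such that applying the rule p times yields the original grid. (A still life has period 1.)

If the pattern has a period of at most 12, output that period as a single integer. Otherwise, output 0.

Answer: 2

Derivation:
Simulating and comparing each generation to the original:
Gen 0 (original, given above): 6 live cells
Gen 1: 6 live cells, differs from original
Gen 2: 6 live cells, MATCHES original -> period = 2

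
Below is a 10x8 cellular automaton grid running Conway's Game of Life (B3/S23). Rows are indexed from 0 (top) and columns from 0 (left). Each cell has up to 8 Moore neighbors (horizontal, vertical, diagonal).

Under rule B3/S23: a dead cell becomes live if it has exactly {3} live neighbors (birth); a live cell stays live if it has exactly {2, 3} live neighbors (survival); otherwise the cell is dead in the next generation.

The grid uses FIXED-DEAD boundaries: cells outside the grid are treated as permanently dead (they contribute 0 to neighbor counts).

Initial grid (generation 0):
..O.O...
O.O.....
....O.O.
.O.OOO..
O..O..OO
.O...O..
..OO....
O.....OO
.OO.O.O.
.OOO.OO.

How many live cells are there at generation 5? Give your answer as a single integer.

Answer: 32

Derivation:
Simulating step by step:
Generation 0 (given above): 30 live cells
Generation 1: 31 live cells
.O.O....
.O...O..
.OO.O...
..OO...O
OO.O..O.
.O.OO.O.
.OO...O.
.....OOO
O...O...
.O.OOOO.
Generation 2: 31 live cells
..O.....
OO.OO...
.O..O...
O...O...
OO...OOO
...OO.OO
.OOOO...
.O...OOO
...O...O
...OOO..
Generation 3: 30 live cells
.OOO....
OO.OO...
.OO.OO..
O...O.O.
OO.O...O
O......O
.O......
.O...OOO
..OO...O
...OO...
Generation 4: 29 live cells
OO.OO...
O....O..
..O.....
O...O.O.
OO....OO
O.O.....
OO.....O
.O....OO
..OO.O.O
..OOO...
Generation 5: 32 live cells
OO..O...
O.OOO...
.O...O..
O....OOO
O....OOO
..O...OO
O.O...OO
OO.....O
.O...O.O
..O.O...
Population at generation 5: 32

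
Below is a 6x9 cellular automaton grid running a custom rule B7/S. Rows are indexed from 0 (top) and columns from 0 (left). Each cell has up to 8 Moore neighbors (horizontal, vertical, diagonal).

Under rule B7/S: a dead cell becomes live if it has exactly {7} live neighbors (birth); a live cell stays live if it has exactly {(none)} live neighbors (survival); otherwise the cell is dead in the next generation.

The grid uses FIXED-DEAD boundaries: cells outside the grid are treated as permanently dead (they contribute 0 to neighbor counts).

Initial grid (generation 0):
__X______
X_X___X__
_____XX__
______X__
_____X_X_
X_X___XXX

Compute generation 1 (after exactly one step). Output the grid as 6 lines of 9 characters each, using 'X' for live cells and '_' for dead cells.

Answer: _________
_________
_________
_________
_________
_________

Derivation:
Simulating step by step:
Generation 0 (given above): 14 live cells
Generation 1: 0 live cells
(generation 1 grid is the final answer)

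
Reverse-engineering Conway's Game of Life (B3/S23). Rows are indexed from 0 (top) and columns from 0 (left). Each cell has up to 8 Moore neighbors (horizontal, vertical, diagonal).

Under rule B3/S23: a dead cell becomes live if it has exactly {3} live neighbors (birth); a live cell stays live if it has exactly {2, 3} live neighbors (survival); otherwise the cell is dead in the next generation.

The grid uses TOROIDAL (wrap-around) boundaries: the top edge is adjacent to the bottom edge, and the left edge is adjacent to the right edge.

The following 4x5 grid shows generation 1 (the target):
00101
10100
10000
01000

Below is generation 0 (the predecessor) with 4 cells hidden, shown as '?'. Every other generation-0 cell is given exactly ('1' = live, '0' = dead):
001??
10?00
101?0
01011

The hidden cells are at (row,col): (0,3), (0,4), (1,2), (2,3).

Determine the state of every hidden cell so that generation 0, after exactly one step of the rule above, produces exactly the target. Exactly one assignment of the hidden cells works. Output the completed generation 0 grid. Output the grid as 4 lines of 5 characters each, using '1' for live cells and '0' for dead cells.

Answer: 00101
10100
10110
01011

Derivation:
Hidden generation-0 cells (in order): (0,3), (0,4), (1,2), (2,3).
A hidden cell only influences target cells in its own 3x3 neighborhood. Try each of the 2^4 = 16 assignments, step the completed generation 0 forward once under B3/S23, and compare with the target:
  (0,3)=0 (0,4)=0 (1,2)=0 (2,3)=0 -> step gives (0,0)='1' but target has '0' -> reject
  (0,3)=0 (0,4)=0 (1,2)=0 (2,3)=1 -> step gives (0,0)='1' but target has '0' -> reject
  (0,3)=0 (0,4)=0 (1,2)=1 (2,3)=0 -> step gives (0,0)='1' but target has '0' -> reject
  (0,3)=0 (0,4)=0 (1,2)=1 (2,3)=1 -> step gives (0,0)='1' but target has '0' -> reject
  (0,3)=0 (0,4)=1 (1,2)=0 (2,3)=0 -> step gives (0,1)='1' but target has '0' -> reject
  (0,3)=0 (0,4)=1 (1,2)=0 (2,3)=1 -> step gives (0,1)='1' but target has '0' -> reject
  (0,3)=0 (0,4)=1 (1,2)=1 (2,3)=0 -> step gives (1,4)='1' but target has '0' -> reject
  (0,3)=0 (0,4)=1 (1,2)=1 (2,3)=1 -> step reproduces the target at every cell -> ACCEPT
  (0,3)=1 (0,4)=0 (1,2)=0 (2,3)=0 -> step gives (0,0)='1' but target has '0' -> reject
  (0,3)=1 (0,4)=0 (1,2)=0 (2,3)=1 -> step gives (0,0)='1' but target has '0' -> reject
  (0,3)=1 (0,4)=0 (1,2)=1 (2,3)=0 -> step gives (0,0)='1' but target has '0' -> reject
  (0,3)=1 (0,4)=0 (1,2)=1 (2,3)=1 -> step gives (0,0)='1' but target has '0' -> reject
  (0,3)=1 (0,4)=1 (1,2)=0 (2,3)=0 -> step gives (0,1)='1' but target has '0' -> reject
  (0,3)=1 (0,4)=1 (1,2)=0 (2,3)=1 -> step gives (0,1)='1' but target has '0' -> reject
  (0,3)=1 (0,4)=1 (1,2)=1 (2,3)=0 -> step gives (0,2)='0' but target has '1' -> reject
  (0,3)=1 (0,4)=1 (1,2)=1 (2,3)=1 -> step gives (0,2)='0' but target has '1' -> reject
Unique solution: (0,3)=dead, (0,4)=live, (1,2)=live, (2,3)=live.
Check: live-neighbor counts of every cell in the completed generation 0:
44353
25354
35445
43554
Applying B3/S23 to generation 0 with these counts gives:
00101
10100
10000
01000
which matches the target exactly.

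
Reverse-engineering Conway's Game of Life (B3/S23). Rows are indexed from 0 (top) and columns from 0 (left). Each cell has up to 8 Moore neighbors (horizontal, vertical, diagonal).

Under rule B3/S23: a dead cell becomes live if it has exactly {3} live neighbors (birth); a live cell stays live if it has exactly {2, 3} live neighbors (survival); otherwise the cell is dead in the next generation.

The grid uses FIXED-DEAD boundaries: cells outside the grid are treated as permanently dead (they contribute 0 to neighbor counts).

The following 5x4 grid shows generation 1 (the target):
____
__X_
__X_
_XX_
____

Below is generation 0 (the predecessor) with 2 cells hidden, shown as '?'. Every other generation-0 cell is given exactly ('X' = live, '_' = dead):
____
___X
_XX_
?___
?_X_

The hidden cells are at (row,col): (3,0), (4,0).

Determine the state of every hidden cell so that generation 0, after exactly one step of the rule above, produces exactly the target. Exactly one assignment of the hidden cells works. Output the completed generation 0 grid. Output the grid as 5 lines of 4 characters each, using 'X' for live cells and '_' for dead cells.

Answer: ____
___X
_XX_
____
__X_

Derivation:
Hidden generation-0 cells (in order): (3,0), (4,0).
A hidden cell only influences target cells in its own 3x3 neighborhood. Try each of the 2^2 = 4 assignments, step the completed generation 0 forward once under B3/S23, and compare with the target:
  (3,0)=_ (4,0)=_ -> step reproduces the target at every cell -> ACCEPT
  (3,0)=_ (4,0)=X -> step gives (3,1)='_' but target has 'X' -> reject
  (3,0)=X (4,0)=_ -> step gives (2,1)='X' but target has '_' -> reject
  (3,0)=X (4,0)=X -> step gives (2,1)='X' but target has '_' -> reject
Unique solution: (3,0)=dead, (4,0)=dead.
Check: live-neighbor counts of every cell in the completed generation 0:
0011
1231
1122
1332
0101
Applying B3/S23 to generation 0 with these counts gives:
____
__X_
__X_
_XX_
____
which matches the target exactly.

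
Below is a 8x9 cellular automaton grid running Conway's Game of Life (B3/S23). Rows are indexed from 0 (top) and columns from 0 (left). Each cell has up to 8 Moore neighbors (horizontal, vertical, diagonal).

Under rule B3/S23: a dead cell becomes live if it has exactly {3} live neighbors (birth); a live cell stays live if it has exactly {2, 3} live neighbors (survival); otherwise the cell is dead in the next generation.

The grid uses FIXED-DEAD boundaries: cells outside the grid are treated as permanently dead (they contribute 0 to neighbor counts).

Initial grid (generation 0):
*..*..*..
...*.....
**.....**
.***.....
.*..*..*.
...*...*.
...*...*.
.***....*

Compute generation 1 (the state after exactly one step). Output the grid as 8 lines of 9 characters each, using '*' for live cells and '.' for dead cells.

Simulating step by step:
Generation 0 (given above): 22 live cells
Generation 1: 24 live cells
(generation 1 grid is the final answer)

Answer: .........
***....*.
**.*.....
...*...**
.*..*....
..***.***
...**..**
..**.....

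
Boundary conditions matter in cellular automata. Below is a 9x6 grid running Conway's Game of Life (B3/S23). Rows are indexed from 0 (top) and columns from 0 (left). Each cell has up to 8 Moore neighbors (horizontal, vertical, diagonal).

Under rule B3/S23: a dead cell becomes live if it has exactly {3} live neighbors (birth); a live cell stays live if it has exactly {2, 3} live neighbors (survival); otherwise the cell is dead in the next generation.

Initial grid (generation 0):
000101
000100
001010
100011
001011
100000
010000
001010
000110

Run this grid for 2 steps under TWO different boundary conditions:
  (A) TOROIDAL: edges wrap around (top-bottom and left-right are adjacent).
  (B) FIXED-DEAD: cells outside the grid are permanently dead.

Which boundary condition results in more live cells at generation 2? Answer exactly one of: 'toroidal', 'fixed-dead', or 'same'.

Answer: toroidal

Derivation:
Under TOROIDAL boundary, generation 2:
010010
001010
011100
111111
000010
010011
011001
011100
011010
Population = 26

Under FIXED-DEAD boundary, generation 2:
000100
000101
001110
001100
110010
110010
011000
001010
000110
Population = 20

Comparison: toroidal=26, fixed-dead=20 -> toroidal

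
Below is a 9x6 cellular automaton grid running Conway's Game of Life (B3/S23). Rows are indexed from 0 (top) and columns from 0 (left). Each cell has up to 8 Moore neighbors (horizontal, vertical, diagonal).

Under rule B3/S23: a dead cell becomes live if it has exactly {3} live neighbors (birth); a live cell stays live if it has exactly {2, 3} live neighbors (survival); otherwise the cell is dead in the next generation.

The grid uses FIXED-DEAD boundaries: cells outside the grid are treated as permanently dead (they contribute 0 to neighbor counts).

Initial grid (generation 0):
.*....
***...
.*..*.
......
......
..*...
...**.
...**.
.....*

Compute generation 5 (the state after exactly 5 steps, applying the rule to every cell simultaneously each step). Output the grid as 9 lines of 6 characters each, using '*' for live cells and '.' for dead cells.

Answer: ..*...
.*.*..
*..*..
.**...
..*...
...*..
..*.*.
...*.*
....*.

Derivation:
Simulating step by step:
Generation 0 (given above): 12 live cells
Generation 1: 14 live cells
***...
*.*...
***...
......
......
...*..
..*.*.
...*.*
....*.
Generation 2: 12 live cells
*.*...
...*..
*.*...
.*....
......
...*..
..*.*.
...*.*
....*.
Generation 3: 11 live cells
......
..**..
.**...
.*....
......
...*..
..*.*.
...*.*
....*.
Generation 4: 13 live cells
......
.***..
.*.*..
.**...
......
...*..
..*.*.
...*.*
....*.
Generation 5: 14 live cells
(generation 5 grid is the final answer)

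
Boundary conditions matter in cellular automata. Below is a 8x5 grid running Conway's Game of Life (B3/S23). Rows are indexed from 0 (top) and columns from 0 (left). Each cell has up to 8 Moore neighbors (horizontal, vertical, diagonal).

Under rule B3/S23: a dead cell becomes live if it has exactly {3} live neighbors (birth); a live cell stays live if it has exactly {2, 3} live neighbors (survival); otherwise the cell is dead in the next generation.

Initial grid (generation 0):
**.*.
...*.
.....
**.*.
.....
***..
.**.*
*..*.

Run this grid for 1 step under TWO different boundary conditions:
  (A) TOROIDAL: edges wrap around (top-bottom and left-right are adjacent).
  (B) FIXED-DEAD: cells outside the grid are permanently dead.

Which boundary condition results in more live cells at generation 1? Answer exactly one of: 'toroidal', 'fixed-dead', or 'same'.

Answer: toroidal

Derivation:
Under TOROIDAL boundary, generation 1:
**.*.
..*.*
..*.*
.....
....*
*.**.
....*
...*.
Population = 13

Under FIXED-DEAD boundary, generation 1:
..*..
..*..
..*..
.....
.....
*.**.
.....
.***.
Population = 9

Comparison: toroidal=13, fixed-dead=9 -> toroidal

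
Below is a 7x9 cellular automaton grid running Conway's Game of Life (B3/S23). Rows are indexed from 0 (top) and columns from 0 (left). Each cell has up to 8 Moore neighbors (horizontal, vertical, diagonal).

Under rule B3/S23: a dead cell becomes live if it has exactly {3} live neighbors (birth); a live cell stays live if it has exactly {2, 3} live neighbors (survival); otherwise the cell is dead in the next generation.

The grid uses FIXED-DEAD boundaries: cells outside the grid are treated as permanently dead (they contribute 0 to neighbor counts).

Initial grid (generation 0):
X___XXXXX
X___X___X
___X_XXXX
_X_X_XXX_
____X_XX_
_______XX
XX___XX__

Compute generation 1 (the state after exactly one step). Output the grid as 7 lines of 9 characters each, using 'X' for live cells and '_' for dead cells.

Answer: ____XXXXX
___X_____
__XX____X
__XX_____
____X____
________X
______XX_

Derivation:
Simulating step by step:
Generation 0 (given above): 28 live cells
Generation 1: 15 live cells
(generation 1 grid is the final answer)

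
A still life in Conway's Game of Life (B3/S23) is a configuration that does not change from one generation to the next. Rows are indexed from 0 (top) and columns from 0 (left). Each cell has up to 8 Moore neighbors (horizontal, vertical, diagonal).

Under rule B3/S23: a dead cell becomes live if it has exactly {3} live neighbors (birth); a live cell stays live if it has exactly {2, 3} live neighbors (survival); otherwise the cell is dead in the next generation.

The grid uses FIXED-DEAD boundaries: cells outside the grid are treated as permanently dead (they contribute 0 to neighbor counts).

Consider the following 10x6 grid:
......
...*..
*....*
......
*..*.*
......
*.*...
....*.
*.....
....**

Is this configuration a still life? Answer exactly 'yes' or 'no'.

Answer: no

Derivation:
Compute generation 1 and compare to generation 0 (given above):
Generation 1:
......
......
......
....*.
......
.*....
......
.*....
....**
......
Cell (1,3) differs: gen0=1 vs gen1=0 -> NOT a still life.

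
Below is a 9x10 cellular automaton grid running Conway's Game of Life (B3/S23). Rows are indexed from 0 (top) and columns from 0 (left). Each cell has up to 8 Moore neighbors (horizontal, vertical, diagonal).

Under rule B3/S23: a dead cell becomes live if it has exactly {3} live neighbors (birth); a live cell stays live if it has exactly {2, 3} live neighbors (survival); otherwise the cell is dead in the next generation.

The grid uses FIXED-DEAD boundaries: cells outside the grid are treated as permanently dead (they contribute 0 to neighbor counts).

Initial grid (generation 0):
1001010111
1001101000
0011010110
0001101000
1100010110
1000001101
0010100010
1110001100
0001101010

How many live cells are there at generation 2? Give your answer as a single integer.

Answer: 36

Derivation:
Simulating step by step:
Generation 0 (given above): 39 live cells
Generation 1: 35 live cells
0001011110
0100000001
0010000100
0101000000
1100110010
1000011001
1011010010
0110101010
0111011000
Generation 2: 36 live cells
0000001110
0010000000
0110000000
1101100000
1110111000
1011001111
1011000011
1000001000
0101111100
Population at generation 2: 36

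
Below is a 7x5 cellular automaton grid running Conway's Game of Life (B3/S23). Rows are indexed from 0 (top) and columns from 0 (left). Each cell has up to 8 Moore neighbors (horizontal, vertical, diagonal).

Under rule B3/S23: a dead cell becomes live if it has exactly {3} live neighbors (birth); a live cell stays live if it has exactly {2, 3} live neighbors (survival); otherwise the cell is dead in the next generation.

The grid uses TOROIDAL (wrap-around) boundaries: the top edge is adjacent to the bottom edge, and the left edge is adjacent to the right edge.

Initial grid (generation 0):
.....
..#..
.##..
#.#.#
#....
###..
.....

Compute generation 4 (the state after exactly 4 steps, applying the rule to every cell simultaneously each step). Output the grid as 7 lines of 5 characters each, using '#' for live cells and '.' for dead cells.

Simulating step by step:
Generation 0 (given above): 10 live cells
Generation 1: 13 live cells
.....
.##..
#.#..
#.###
..##.
##...
.#...
Generation 2: 10 live cells
.##..
.##..
#....
#....
.....
##...
##...
Generation 3: 7 live cells
.....
#.#..
#....
.....
##...
##...
.....
Generation 4: 8 live cells
(generation 4 grid is the final answer)

Answer: .....
.#...
.#...
##...
##...
##...
.....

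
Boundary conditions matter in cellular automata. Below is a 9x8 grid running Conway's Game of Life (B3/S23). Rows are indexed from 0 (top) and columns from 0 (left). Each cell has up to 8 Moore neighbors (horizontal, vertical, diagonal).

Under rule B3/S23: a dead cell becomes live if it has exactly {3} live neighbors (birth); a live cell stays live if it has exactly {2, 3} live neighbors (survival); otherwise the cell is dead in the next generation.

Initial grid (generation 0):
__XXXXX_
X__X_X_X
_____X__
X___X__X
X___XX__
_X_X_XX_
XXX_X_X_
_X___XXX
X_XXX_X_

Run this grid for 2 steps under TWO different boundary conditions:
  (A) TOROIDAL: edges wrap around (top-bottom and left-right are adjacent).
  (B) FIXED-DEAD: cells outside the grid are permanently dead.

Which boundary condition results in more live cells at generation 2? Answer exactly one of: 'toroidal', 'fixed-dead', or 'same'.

Under TOROIDAL boundary, generation 2:
XX_____X
________
X__XXX__
XX__XXXX
XXXXXXX_
___X____
___XX___
________
________
Population = 23

Under FIXED-DEAD boundary, generation 2:
__XXX___
__XX_XX_
___XXX__
____XX__
__XXXX__
XX_X____
___XX___
_X___XXX
__XX__XX
Population = 29

Comparison: toroidal=23, fixed-dead=29 -> fixed-dead

Answer: fixed-dead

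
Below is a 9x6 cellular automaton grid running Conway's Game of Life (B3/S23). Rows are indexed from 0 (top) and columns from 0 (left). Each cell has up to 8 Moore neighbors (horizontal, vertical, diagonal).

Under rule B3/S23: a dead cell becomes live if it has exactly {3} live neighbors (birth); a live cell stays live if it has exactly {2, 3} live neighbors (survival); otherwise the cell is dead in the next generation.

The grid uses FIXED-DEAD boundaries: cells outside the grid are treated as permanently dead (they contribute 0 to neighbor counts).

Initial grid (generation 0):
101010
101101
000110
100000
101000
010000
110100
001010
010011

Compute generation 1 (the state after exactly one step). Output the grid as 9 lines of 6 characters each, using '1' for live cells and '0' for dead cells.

Simulating step by step:
Generation 0 (given above): 21 live cells
Generation 1: 21 live cells
(generation 1 grid is the final answer)

Answer: 001010
001001
011110
010100
100000
000000
110100
101011
000111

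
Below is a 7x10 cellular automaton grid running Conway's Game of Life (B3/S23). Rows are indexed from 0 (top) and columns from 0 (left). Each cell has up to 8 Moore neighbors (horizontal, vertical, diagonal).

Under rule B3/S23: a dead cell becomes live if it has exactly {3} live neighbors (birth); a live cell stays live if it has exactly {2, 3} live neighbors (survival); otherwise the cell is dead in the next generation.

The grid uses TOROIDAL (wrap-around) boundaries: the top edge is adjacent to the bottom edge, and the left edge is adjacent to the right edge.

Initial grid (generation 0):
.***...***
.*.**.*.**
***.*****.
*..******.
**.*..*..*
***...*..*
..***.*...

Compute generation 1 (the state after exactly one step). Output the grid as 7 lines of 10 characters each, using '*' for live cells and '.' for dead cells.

Simulating step by step:
Generation 0 (given above): 41 live cells
Generation 1: 11 live cells
(generation 1 grid is the final answer)

Answer: .*....*..*
..........
..........
..........
...*......
....*.**.*
....***...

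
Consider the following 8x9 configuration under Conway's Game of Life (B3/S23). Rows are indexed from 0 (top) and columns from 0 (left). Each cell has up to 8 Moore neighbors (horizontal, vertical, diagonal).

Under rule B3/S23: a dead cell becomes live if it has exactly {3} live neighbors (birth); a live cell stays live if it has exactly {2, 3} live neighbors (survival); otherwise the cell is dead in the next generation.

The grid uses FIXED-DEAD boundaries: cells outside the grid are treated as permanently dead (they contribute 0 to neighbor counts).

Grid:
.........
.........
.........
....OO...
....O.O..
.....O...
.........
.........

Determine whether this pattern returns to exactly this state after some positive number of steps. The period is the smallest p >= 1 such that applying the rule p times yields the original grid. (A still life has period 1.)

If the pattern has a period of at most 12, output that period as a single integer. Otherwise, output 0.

Answer: 1

Derivation:
Simulating and comparing each generation to the original:
Gen 0 (original, given above): 5 live cells
Gen 1: 5 live cells, MATCHES original -> period = 1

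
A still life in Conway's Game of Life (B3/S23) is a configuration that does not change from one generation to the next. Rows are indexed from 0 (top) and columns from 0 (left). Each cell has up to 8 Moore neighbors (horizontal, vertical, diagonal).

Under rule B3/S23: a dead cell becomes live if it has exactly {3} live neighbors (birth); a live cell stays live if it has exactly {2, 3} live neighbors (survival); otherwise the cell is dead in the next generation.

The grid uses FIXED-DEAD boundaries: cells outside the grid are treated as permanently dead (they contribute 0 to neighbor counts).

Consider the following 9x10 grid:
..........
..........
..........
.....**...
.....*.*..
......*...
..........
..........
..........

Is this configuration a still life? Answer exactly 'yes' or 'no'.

Answer: yes

Derivation:
Compute generation 1 and compare to generation 0 (given above):
Generation 1:
..........
..........
..........
.....**...
.....*.*..
......*...
..........
..........
..........
The grids are IDENTICAL -> still life.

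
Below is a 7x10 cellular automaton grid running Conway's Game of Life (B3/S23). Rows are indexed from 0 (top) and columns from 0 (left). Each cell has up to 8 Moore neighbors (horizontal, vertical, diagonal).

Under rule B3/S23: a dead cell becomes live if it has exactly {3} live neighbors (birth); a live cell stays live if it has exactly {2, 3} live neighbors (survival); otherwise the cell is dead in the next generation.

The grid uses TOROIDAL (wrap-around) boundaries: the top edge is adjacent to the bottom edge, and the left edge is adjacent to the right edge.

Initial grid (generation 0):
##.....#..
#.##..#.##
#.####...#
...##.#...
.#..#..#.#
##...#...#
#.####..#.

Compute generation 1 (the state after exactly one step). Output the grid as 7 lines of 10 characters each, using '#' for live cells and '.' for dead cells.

Simulating step by step:
Generation 0 (given above): 32 live cells
Generation 1: 30 live cells
(generation 1 grid is the final answer)

Answer: .....###..
.....####.
#.....###.
.#....#.##
.####.#.##
.....##...
..#####.#.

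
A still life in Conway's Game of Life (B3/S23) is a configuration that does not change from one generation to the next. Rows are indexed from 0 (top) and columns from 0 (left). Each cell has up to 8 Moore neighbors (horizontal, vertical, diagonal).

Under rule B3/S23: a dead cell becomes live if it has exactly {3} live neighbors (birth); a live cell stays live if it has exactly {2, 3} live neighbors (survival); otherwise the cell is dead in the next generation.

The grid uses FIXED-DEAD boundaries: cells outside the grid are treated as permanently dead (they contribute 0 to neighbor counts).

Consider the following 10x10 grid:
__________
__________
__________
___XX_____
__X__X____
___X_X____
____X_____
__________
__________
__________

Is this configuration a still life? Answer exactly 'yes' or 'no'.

Compute generation 1 and compare to generation 0 (given above):
Generation 1:
__________
__________
__________
___XX_____
__X__X____
___X_X____
____X_____
__________
__________
__________
The grids are IDENTICAL -> still life.

Answer: yes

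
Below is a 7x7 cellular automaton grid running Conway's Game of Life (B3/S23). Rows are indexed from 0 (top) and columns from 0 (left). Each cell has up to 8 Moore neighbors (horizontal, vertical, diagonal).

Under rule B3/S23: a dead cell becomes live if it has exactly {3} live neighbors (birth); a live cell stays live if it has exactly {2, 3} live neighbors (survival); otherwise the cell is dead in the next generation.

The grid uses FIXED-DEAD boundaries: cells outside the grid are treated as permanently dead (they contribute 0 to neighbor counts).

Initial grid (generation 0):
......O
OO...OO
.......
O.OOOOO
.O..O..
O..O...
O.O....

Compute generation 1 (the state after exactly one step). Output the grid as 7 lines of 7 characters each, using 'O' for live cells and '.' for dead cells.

Simulating step by step:
Generation 0 (given above): 17 live cells
Generation 1: 18 live cells
(generation 1 grid is the final answer)

Answer: .....OO
.....OO
O.OO...
.OOOOO.
OO.....
O.OO...
.O.....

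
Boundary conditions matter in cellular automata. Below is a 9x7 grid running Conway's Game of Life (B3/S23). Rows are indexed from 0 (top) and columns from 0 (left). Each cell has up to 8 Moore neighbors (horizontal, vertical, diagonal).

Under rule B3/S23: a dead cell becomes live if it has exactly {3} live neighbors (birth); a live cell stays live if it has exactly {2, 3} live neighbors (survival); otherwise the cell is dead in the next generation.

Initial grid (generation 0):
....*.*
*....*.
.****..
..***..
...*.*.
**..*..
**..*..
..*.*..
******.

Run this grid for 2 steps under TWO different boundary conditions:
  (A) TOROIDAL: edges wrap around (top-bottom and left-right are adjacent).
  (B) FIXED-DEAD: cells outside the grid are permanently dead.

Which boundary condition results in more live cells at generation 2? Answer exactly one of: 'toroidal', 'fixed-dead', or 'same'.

Answer: fixed-dead

Derivation:
Under TOROIDAL boundary, generation 2:
...*.*.
*.*..**
....**.
***.***
...*...
.......
..*....
..**...
***...*
Population = 22

Under FIXED-DEAD boundary, generation 2:
.......
.**.***
**..***
***.***
...*.**
*.....*
*.*..*.
..*....
.......
Population = 25

Comparison: toroidal=22, fixed-dead=25 -> fixed-dead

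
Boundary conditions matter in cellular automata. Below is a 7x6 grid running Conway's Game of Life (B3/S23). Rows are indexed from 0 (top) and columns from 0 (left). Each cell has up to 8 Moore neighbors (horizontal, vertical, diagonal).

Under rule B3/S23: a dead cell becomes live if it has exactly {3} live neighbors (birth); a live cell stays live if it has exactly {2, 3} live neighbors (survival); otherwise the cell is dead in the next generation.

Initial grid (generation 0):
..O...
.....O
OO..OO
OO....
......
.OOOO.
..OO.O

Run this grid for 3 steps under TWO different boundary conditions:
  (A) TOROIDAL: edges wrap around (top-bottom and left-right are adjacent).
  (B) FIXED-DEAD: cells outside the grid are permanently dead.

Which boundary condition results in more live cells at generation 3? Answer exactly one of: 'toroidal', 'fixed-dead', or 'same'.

Answer: fixed-dead

Derivation:
Under TOROIDAL boundary, generation 3:
..O...
......
...OO.
......
O.O...
..OO..
..O.OO
Population = 10

Under FIXED-DEAD boundary, generation 3:
......
.O.OOO
..O...
..O.OO
O.O...
O.O...
.O....
Population = 13

Comparison: toroidal=10, fixed-dead=13 -> fixed-dead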